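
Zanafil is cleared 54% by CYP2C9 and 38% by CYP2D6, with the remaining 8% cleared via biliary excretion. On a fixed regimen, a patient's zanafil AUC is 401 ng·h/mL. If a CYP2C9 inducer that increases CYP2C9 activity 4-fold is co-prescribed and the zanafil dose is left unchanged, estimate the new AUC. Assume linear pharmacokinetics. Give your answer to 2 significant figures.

The CYP2C9 pathway (54% of clearance) increases to 4× activity: 0.54 × 4 = 2.16.
CYP2D6 (38%) and the residual 8% are unaffected.
New clearance relative to baseline: 2.16 + 0.38 + 0.08 = 2.62.
AUC ∝ 1/CL, so new value = 401 / 2.62 = 1.5 × 10² ng·h/mL.

1.5 × 10² ng·h/mL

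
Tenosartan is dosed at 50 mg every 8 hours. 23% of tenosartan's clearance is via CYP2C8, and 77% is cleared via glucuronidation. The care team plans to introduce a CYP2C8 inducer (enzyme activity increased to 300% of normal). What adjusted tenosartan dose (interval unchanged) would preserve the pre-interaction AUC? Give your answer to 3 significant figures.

73.0 mg

CYP2C8: 0.23 × 3 = 0.69
Other: 0.77 (unchanged)
New clearance relative to baseline: 0.69 + 0.77 = 1.46.
To maintain the same steady-state level, dose must scale with clearance: new dose = 50 × 1.46 = 73.0 mg.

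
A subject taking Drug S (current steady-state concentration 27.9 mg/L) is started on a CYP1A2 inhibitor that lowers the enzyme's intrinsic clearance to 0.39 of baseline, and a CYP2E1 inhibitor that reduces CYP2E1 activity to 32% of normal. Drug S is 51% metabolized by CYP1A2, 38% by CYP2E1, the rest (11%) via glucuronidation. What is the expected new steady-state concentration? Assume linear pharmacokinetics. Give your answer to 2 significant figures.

65 mg/L

The CYP1A2 pathway (51% of clearance) drops to 0.39× activity: 0.51 × 0.39 = 0.1989.
The CYP2E1 pathway (38% of clearance) drops to 0.32× activity: 0.38 × 0.32 = 0.1216.
Non-CYP routes (11%) are unchanged.
New clearance relative to baseline: 0.1989 + 0.1216 + 0.11 = 0.4305.
Steady-state concentration ∝ 1/CL: new value = 27.9 / 0.4305 = 65 mg/L.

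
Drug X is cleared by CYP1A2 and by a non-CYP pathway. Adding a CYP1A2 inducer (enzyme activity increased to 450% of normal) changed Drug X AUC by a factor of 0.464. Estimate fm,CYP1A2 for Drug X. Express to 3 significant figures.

Write x for the fraction cleared via CYP1A2. The observed AUC change means clearance rose to 1/0.464 = 2.155 of baseline.
Setting x·4.5 + (1 − x) = 2.155 and solving: x = (2.155 − 1)/(4.5 − 1) = 0.330.

0.330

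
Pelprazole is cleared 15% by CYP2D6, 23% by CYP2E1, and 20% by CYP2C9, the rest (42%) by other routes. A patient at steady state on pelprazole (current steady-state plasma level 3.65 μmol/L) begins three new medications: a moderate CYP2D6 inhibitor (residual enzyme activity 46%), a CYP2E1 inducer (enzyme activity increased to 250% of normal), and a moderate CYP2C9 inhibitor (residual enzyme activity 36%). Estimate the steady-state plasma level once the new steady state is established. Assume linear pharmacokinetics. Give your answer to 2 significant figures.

The CYP2D6 pathway (15% of clearance) falls to 0.46× activity: 0.15 × 0.46 = 0.069.
The CYP2E1 pathway (23% of clearance) increases to 2.5× activity: 0.23 × 2.5 = 0.575.
The CYP2C9 pathway (20% of clearance) falls to 0.36× activity: 0.2 × 0.36 = 0.072.
Non-CYP routes (42%) are unchanged.
New clearance relative to baseline: 0.069 + 0.575 + 0.072 + 0.42 = 1.136.
New steady-state plasma level = 3.65 / 1.136 = 3.2 μmol/L (concentration scales inversely with clearance).

3.2 μmol/L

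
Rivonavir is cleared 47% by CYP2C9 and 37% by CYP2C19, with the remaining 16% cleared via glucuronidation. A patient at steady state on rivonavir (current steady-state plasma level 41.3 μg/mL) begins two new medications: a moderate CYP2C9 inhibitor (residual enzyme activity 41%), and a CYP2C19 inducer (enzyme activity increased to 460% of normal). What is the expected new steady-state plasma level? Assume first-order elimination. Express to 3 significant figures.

The CYP2C9 pathway (47% of clearance) drops to 0.41× activity: 0.47 × 0.41 = 0.1927.
The CYP2C19 pathway (37% of clearance) is boosted to 4.6× activity: 0.37 × 4.6 = 1.702.
Non-CYP routes (16%) are unchanged.
New clearance relative to baseline: 0.1927 + 1.702 + 0.16 = 2.0547.
Dividing the baseline by the relative clearance: 41.3 / 2.0547 = 20.1 μg/mL.

20.1 μg/mL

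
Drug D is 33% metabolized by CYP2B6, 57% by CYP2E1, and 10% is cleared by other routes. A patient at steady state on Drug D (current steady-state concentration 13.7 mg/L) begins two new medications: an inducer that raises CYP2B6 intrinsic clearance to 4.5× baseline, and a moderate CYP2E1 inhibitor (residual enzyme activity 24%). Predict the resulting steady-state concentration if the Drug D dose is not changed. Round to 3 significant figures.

7.96 mg/L

The CYP2B6 pathway (33% of clearance) increases to 4.5× activity: 0.33 × 4.5 = 1.485.
The CYP2E1 pathway (57% of clearance) is reduced to 0.24× activity: 0.57 × 0.24 = 0.1368.
Non-CYP routes (10%) are unchanged.
CL_new/CL_old = 1.485 + 0.1368 + 0.1 = 1.7218.
New steady-state concentration = 13.7 / 1.7218 = 7.96 mg/L (concentration scales inversely with clearance).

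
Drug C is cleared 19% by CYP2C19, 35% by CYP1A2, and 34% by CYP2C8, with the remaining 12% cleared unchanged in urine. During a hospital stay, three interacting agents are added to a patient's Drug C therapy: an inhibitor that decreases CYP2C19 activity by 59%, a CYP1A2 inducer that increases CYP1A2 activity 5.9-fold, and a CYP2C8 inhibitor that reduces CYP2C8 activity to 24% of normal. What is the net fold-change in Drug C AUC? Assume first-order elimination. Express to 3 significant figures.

CYP2C19: 0.19 × 0.41 = 0.0779
CYP1A2: 0.35 × 5.9 = 2.065
CYP2C8: 0.34 × 0.24 = 0.0816
Other: 0.12 (unchanged)
Relative clearance = 0.0779 + 2.065 + 0.0816 + 0.12 = 2.3445.
Net AUC ratio = 1 / 2.3445 = 0.427.

0.427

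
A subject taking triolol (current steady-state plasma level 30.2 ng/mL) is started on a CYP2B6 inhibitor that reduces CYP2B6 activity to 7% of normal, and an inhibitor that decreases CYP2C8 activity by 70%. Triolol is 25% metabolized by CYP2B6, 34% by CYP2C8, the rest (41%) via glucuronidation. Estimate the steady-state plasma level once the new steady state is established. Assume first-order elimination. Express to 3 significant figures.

57.0 ng/mL

CYP2B6: 0.25 × 0.07 = 0.0175
CYP2C8: 0.34 × 0.3 = 0.102
Other: 0.41 (unchanged)
New clearance relative to baseline: 0.0175 + 0.102 + 0.41 = 0.5295.
Steady-state plasma level ∝ 1/CL: new value = 30.2 / 0.5295 = 57.0 ng/mL.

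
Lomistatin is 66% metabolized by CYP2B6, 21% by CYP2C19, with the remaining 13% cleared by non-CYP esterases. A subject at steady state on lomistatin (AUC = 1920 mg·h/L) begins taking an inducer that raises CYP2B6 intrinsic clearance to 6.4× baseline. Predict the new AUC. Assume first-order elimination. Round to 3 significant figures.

CYP2B6: 0.66 × 6.4 = 4.224
CYP2C19: 0.21 (unchanged)
Other: 0.13 (unchanged)
New clearance relative to baseline: 4.224 + 0.21 + 0.13 = 4.564.
New AUC = baseline ÷ relative clearance = 1920 / 4.564 = 421 mg·h/L.

421 mg·h/L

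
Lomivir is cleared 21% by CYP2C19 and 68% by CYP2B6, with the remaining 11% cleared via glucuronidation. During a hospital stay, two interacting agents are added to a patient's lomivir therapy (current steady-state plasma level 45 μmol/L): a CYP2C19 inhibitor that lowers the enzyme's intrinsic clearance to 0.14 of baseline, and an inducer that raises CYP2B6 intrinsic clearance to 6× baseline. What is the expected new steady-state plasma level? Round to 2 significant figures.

11 μmol/L

CYP2C19: 0.21 × 0.14 = 0.0294
CYP2B6: 0.68 × 6 = 4.08
Other: 0.11 (unchanged)
Relative clearance = 0.0294 + 4.08 + 0.11 = 4.2194.
Dividing the baseline by the relative clearance: 45 / 4.2194 = 11 μmol/L.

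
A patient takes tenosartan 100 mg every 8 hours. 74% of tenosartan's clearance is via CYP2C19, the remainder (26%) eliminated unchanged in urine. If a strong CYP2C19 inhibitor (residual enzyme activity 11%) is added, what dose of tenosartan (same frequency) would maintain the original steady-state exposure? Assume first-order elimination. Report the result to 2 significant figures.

The CYP2C19 pathway (74% of clearance) falls to 0.11× activity: 0.74 × 0.11 = 0.0814.
The remaining 26% of clearance is unaffected.
New clearance relative to baseline: 0.0814 + 0.26 = 0.3414.
Css,avg = (dose rate)/CL, so holding Css fixed requires dose ∝ CL: 100 × 0.3414 = 34 mg.

34 mg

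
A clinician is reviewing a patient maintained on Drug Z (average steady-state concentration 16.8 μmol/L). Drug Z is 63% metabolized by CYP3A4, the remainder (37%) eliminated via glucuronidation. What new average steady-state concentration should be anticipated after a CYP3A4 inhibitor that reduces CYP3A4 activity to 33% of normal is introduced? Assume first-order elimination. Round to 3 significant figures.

CYP3A4: 0.63 × 0.33 = 0.2079
Other: 0.37 (unchanged)
New clearance relative to baseline: 0.2079 + 0.37 = 0.5779.
With dosing unchanged, average steady-state concentration scales as 1/CL: 16.8 / 0.5779 = 29.1 μmol/L.

29.1 μmol/L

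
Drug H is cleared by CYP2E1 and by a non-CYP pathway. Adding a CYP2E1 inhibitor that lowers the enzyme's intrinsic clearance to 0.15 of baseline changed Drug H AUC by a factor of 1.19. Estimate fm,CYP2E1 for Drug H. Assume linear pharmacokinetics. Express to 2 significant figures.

Let x = fm,CYP2E1. Because AUC ∝ 1/CL, relative clearance fell to 1/1.19 = 0.8403.
Setting x·0.15 + (1 − x) = 0.8403 and solving: x = (0.8403 − 1)/(0.15 − 1) = 0.19.

0.19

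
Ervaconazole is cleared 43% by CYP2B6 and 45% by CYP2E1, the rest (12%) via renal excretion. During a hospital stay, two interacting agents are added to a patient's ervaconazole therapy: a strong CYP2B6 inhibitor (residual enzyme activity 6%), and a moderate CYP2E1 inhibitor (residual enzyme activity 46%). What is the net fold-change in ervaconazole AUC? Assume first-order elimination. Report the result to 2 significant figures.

CYP2B6: 0.43 × 0.06 = 0.0258
CYP2E1: 0.45 × 0.46 = 0.207
Other: 0.12 (unchanged)
New clearance relative to baseline: 0.0258 + 0.207 + 0.12 = 0.3528.
Because AUC varies inversely with clearance, the combined effect is 1 / 0.3528 = 2.8.

2.8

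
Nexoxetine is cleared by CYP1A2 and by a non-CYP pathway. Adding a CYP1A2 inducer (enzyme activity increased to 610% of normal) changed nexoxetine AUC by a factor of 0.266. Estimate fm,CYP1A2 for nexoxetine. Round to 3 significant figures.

0.541

CL'/CL = 1 / 0.266 = 3.759
6.1·fm + (1 − fm) = 3.759
fm = (3.759 − 1) / (6.1 − 1) = 0.541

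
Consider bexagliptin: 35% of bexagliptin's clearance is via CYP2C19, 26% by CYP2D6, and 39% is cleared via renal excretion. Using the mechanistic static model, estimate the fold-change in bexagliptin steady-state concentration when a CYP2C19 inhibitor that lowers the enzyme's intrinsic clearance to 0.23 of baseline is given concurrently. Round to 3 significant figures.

CYP2C19: 0.35 × 0.23 = 0.0805
CYP2D6: 0.26 (unchanged)
Other: 0.39 (unchanged)
Relative clearance = 0.0805 + 0.26 + 0.39 = 0.7305.
Steady-state concentration ratio = CL_old/CL_new = 1 / 0.7305 = 1.37.

1.37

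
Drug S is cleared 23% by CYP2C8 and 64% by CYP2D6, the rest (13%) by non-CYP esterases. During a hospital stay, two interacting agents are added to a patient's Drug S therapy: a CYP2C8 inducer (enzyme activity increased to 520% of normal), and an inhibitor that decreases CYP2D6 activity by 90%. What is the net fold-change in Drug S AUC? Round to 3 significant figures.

The CYP2C8 pathway (23% of clearance) is boosted to 5.2× activity: 0.23 × 5.2 = 1.196.
The CYP2D6 pathway (64% of clearance) is reduced to 0.1× activity: 0.64 × 0.1 = 0.064.
The remaining 13% of clearance is unaffected.
New clearance relative to baseline: 1.196 + 0.064 + 0.13 = 1.39.
Because AUC varies inversely with clearance, the combined effect is 1 / 1.39 = 0.719.

0.719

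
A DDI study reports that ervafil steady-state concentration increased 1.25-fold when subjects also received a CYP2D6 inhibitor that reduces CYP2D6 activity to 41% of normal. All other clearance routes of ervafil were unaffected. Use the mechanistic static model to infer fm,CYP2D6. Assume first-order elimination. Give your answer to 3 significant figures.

0.339

Call the CYP2D6 fraction fm. After the interaction, CL_new/CL_old = fm × 0.41 + (1 − fm).
Steady-state concentration ratio = 1 / (new CL fraction), so new CL fraction = 1 / 1.25 = 0.8.
fm × 0.41 + 1 − fm = 0.8  ⇒  fm × (0.41 − 1) = −0.2  ⇒  fm = 0.339.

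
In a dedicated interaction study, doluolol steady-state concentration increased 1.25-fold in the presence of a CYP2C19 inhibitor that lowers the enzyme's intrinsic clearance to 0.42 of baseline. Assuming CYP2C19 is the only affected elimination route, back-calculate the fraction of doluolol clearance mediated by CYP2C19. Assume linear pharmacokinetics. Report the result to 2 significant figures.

0.34

Call the CYP2C19 fraction fm. After the interaction, CL_new/CL_old = fm × 0.42 + (1 − fm).
Steady-state concentration ratio = 1 / (new CL fraction), so new CL fraction = 1 / 1.25 = 0.8.
fm × 0.42 + 1 − fm = 0.8  ⇒  fm × (0.42 − 1) = −0.2  ⇒  fm = 0.34.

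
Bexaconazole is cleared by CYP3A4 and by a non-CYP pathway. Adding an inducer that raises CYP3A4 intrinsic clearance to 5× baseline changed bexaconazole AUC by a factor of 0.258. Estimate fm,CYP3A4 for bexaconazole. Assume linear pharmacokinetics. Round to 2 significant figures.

0.72

CL'/CL = 1 / 0.258 = 3.876
5·fm + (1 − fm) = 3.876
fm = (3.876 − 1) / (5 − 1) = 0.72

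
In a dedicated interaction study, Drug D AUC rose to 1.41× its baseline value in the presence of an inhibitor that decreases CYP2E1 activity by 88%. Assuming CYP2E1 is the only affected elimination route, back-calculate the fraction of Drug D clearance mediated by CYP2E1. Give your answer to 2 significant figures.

CL'/CL = 1 / 1.41 = 0.7092
0.12·fm + (1 − fm) = 0.7092
fm = (0.7092 − 1) / (0.12 − 1) = 0.33

0.33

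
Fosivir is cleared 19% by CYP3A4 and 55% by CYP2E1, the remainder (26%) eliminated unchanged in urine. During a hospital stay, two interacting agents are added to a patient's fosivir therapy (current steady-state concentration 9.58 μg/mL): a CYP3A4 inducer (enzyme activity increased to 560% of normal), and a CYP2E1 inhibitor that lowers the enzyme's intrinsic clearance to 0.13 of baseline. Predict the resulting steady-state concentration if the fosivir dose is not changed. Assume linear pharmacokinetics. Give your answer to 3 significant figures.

6.86 μg/mL

The CYP3A4 pathway (19% of clearance) increases to 5.6× activity: 0.19 × 5.6 = 1.064.
The CYP2E1 pathway (55% of clearance) is reduced to 0.13× activity: 0.55 × 0.13 = 0.0715.
Non-CYP routes (26%) are unchanged.
New clearance relative to baseline: 1.064 + 0.0715 + 0.26 = 1.3955.
Dividing the baseline by the relative clearance: 9.58 / 1.3955 = 6.86 μg/mL.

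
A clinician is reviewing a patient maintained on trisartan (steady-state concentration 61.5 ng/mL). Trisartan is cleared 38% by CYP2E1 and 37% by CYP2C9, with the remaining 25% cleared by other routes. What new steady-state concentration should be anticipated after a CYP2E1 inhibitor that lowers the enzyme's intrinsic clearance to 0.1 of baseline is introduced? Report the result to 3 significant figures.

93.5 ng/mL

The CYP2E1 pathway (38% of clearance) drops to 0.1× activity: 0.38 × 0.1 = 0.038.
CYP2C9 (37%) and the residual 25% are unaffected.
Relative clearance = 0.038 + 0.37 + 0.25 = 0.658.
Steady-state concentration ∝ 1/CL, so new value = 61.5 / 0.658 = 93.5 ng/mL.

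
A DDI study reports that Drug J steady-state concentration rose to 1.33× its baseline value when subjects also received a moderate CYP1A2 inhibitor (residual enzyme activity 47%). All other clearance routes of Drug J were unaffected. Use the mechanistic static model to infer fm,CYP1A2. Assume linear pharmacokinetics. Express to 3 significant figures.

Let x = fm,CYP1A2. Because steady-state concentration ∝ 1/CL, relative clearance fell to 1/1.33 = 0.7519.
Only the CYP1A2 route changed, so 0.7519 = x·0.47 + (1 − x), giving x = 0.468.

0.468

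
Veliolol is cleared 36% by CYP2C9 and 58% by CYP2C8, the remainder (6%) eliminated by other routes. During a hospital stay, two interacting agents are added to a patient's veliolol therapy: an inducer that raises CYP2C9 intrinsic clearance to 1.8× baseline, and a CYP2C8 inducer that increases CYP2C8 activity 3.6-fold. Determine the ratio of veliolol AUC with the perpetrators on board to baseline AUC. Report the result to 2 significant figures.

0.36

The CYP2C9 pathway (36% of clearance) increases to 1.8× activity: 0.36 × 1.8 = 0.648.
The CYP2C8 pathway (58% of clearance) is boosted to 3.6× activity: 0.58 × 3.6 = 2.088.
The remaining 6% of clearance is unaffected.
New clearance relative to baseline: 0.648 + 2.088 + 0.06 = 2.796.
Net AUC ratio = 1 / 2.796 = 0.36.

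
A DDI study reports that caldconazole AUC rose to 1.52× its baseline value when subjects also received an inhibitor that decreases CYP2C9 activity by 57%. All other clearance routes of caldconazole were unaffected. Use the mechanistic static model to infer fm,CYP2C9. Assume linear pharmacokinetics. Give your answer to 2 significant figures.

Call the CYP2C9 fraction fm. After the interaction, CL_new/CL_old = fm × 0.43 + (1 − fm).
AUC ratio = 1 / (new CL fraction), so new CL fraction = 1 / 1.52 = 0.6579.
fm × 0.43 + 1 − fm = 0.6579  ⇒  fm × (0.43 − 1) = −0.3421  ⇒  fm = 0.60.

0.60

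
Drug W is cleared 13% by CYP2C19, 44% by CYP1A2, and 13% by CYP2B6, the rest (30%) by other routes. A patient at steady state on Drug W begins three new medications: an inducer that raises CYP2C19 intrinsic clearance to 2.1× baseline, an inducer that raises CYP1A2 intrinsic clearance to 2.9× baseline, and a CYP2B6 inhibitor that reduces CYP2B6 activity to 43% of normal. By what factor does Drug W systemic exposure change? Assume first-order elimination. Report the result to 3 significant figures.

CYP2C19: 0.13 × 2.1 = 0.273
CYP1A2: 0.44 × 2.9 = 1.276
CYP2B6: 0.13 × 0.43 = 0.0559
Other: 0.3 (unchanged)
CL_new/CL_old = 0.273 + 1.276 + 0.0559 + 0.3 = 1.9049.
Systemic exposure ∝ 1/CL: fold-change = 1 / 1.9049 = 0.525.

0.525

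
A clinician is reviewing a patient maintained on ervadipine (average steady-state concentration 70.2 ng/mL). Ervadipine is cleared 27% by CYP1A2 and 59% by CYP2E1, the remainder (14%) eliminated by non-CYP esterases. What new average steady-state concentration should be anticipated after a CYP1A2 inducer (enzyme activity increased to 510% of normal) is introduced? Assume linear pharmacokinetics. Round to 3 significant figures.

The CYP1A2 pathway (27% of clearance) rises to 5.1× activity: 0.27 × 5.1 = 1.377.
CYP2E1 (59%) and the residual 14% are unaffected.
CL_new/CL_old = 1.377 + 0.59 + 0.14 = 2.107.
Average steady-state concentration ∝ 1/CL, so new value = 70.2 / 2.107 = 33.3 ng/mL.

33.3 ng/mL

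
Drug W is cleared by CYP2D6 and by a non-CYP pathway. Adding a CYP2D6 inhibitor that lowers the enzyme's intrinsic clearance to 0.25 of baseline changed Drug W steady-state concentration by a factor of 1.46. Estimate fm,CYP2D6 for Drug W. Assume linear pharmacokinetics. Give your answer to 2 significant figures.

0.42

Let fm be the CYP2D6 fraction. New clearance relative to baseline = fm × 0.25 + (1 − fm).
Steady-state concentration ratio = 1 / (new CL fraction), so new CL fraction = 1 / 1.46 = 0.6849.
fm × 0.25 + 1 − fm = 0.6849  ⇒  fm × (0.25 − 1) = −0.3151  ⇒  fm = 0.42.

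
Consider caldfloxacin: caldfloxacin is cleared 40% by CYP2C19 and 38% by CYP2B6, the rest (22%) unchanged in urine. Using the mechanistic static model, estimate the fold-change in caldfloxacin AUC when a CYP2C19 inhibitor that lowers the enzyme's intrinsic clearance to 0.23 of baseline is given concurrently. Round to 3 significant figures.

1.45

The CYP2C19 pathway (40% of clearance) is reduced to 0.23× activity: 0.4 × 0.23 = 0.092.
CYP2B6 (38%) and the residual 22% are unaffected.
CL_new/CL_old = 0.092 + 0.38 + 0.22 = 0.692.
AUC ratio = CL_old/CL_new = 1 / 0.692 = 1.45.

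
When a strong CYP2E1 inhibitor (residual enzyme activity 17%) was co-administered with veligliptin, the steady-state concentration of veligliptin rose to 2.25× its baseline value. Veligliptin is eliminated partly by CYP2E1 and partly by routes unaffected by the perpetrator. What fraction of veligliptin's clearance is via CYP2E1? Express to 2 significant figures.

0.67

Let fm be the CYP2E1 fraction. New clearance relative to baseline = fm × 0.17 + (1 − fm).
Steady-state concentration ratio = 1 / (new CL fraction), so new CL fraction = 1 / 2.25 = 0.4444.
fm × 0.17 + 1 − fm = 0.4444  ⇒  fm × (0.17 − 1) = −0.5556  ⇒  fm = 0.67.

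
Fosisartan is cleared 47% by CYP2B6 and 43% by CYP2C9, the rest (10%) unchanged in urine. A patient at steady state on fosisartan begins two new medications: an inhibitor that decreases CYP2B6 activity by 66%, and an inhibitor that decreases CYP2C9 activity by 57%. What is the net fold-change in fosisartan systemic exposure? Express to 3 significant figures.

2.25

The CYP2B6 pathway (47% of clearance) falls to 0.34× activity: 0.47 × 0.34 = 0.1598.
The CYP2C9 pathway (43% of clearance) falls to 0.43× activity: 0.43 × 0.43 = 0.1849.
The remaining 10% of clearance is unaffected.
Relative clearance = 0.1598 + 0.1849 + 0.1 = 0.4447.
Systemic exposure ∝ 1/CL: fold-change = 1 / 0.4447 = 2.25.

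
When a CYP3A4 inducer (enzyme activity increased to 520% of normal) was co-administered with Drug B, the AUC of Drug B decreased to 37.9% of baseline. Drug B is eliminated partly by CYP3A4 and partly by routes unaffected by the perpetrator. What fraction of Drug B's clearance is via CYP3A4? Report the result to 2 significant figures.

0.39

Write x for the fraction cleared via CYP3A4. The observed AUC change means clearance rose to 1/0.379 = 2.639 of baseline.
Setting x·5.2 + (1 − x) = 2.639 and solving: x = (2.639 − 1)/(5.2 − 1) = 0.39.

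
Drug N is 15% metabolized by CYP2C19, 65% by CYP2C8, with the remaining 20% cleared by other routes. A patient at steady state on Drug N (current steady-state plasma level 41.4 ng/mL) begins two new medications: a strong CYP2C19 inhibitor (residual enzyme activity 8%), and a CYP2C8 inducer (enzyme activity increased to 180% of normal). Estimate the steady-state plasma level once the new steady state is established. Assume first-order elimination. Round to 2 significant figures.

The CYP2C19 pathway (15% of clearance) drops to 0.08× activity: 0.15 × 0.08 = 0.012.
The CYP2C8 pathway (65% of clearance) is boosted to 1.8× activity: 0.65 × 1.8 = 1.17.
The remaining 20% of clearance is unaffected.
New clearance relative to baseline: 0.012 + 1.17 + 0.2 = 1.382.
Steady-state plasma level ∝ 1/CL: new value = 41.4 / 1.382 = 30 ng/mL.

30 ng/mL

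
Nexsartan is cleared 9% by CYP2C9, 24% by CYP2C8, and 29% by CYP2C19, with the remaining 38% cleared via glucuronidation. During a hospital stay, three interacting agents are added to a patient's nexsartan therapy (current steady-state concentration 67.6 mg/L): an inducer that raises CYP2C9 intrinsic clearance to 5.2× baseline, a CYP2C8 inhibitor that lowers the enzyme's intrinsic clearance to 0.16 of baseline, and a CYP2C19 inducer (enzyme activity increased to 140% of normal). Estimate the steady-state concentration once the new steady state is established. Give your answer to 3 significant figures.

52.3 mg/L

The CYP2C9 pathway (9% of clearance) increases to 5.2× activity: 0.09 × 5.2 = 0.468.
The CYP2C8 pathway (24% of clearance) drops to 0.16× activity: 0.24 × 0.16 = 0.0384.
The CYP2C19 pathway (29% of clearance) is boosted to 1.4× activity: 0.29 × 1.4 = 0.406.
The remaining 38% of clearance is unaffected.
Relative clearance = 0.468 + 0.0384 + 0.406 + 0.38 = 1.2924.
Dividing the baseline by the relative clearance: 67.6 / 1.2924 = 52.3 mg/L.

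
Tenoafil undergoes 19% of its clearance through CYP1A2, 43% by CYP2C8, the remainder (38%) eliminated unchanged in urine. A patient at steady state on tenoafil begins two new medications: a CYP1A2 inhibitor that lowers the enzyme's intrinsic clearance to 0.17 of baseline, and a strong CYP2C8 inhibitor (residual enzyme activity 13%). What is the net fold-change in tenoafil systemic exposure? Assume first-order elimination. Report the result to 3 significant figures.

The CYP1A2 pathway (19% of clearance) drops to 0.17× activity: 0.19 × 0.17 = 0.0323.
The CYP2C8 pathway (43% of clearance) falls to 0.13× activity: 0.43 × 0.13 = 0.0559.
Non-CYP routes (38%) are unchanged.
Relative clearance = 0.0323 + 0.0559 + 0.38 = 0.4682.
Systemic exposure ∝ 1/CL: fold-change = 1 / 0.4682 = 2.14.

2.14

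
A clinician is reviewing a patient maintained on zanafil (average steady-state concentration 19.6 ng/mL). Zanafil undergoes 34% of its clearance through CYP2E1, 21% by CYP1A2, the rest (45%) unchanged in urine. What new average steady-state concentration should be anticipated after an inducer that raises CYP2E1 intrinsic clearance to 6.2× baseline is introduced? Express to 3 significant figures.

7.08 ng/mL

The CYP2E1 pathway (34% of clearance) is boosted to 6.2× activity: 0.34 × 6.2 = 2.108.
CYP1A2 (21%) and the residual 45% are unaffected.
New clearance relative to baseline: 2.108 + 0.21 + 0.45 = 2.768.
New average steady-state concentration = baseline ÷ relative clearance = 19.6 / 2.768 = 7.08 ng/mL.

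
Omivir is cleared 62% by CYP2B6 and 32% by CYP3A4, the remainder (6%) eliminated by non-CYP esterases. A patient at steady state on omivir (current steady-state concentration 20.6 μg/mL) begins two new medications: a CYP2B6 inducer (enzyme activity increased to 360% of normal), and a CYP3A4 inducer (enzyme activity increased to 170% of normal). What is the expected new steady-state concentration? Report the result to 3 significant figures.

CYP2B6: 0.62 × 3.6 = 2.232
CYP3A4: 0.32 × 1.7 = 0.544
Other: 0.06 (unchanged)
Relative clearance = 2.232 + 0.544 + 0.06 = 2.836.
Dividing the baseline by the relative clearance: 20.6 / 2.836 = 7.26 μg/mL.

7.26 μg/mL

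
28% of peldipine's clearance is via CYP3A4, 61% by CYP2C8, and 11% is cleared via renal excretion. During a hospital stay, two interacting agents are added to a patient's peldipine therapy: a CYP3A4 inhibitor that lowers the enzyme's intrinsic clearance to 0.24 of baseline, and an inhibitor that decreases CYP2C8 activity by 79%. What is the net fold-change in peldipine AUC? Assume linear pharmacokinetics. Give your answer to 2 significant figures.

CYP3A4: 0.28 × 0.24 = 0.0672
CYP2C8: 0.61 × 0.21 = 0.1281
Other: 0.11 (unchanged)
Relative clearance = 0.0672 + 0.1281 + 0.11 = 0.3053.
AUC ∝ 1/CL: fold-change = 1 / 0.3053 = 3.3.

3.3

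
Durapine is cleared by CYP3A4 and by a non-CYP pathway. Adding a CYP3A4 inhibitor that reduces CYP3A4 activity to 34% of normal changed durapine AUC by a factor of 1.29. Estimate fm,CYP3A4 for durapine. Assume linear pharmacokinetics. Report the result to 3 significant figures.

Call the CYP3A4 fraction fm. After the interaction, CL_new/CL_old = fm × 0.34 + (1 − fm).
AUC ratio = 1 / (new CL fraction), so new CL fraction = 1 / 1.29 = 0.7752.
fm × 0.34 + 1 − fm = 0.7752  ⇒  fm × (0.34 − 1) = −0.2248  ⇒  fm = 0.341.

0.341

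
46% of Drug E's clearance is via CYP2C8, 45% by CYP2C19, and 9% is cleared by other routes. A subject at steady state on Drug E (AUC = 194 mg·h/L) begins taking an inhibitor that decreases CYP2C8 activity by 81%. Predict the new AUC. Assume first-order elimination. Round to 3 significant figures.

CYP2C8: 0.46 × 0.19 = 0.0874
CYP2C19: 0.45 (unchanged)
Other: 0.09 (unchanged)
Relative clearance = 0.0874 + 0.45 + 0.09 = 0.6274.
New AUC = baseline ÷ relative clearance = 194 / 0.6274 = 309 mg·h/L.

309 mg·h/L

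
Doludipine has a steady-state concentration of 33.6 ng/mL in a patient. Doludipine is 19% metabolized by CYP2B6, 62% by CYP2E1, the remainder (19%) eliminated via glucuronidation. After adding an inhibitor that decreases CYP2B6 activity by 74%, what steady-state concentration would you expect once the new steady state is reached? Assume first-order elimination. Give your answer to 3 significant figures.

39.1 ng/mL

CYP2B6: 0.19 × 0.26 = 0.0494
CYP2E1: 0.62 (unchanged)
Other: 0.19 (unchanged)
CL_new/CL_old = 0.0494 + 0.62 + 0.19 = 0.8594.
With dosing unchanged, steady-state concentration scales as 1/CL: 33.6 / 0.8594 = 39.1 ng/mL.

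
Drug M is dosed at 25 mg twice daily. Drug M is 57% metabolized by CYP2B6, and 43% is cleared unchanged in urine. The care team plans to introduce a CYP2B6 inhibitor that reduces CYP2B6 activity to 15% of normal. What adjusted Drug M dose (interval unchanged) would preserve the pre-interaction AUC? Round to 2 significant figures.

13 mg

The CYP2B6 pathway (57% of clearance) drops to 0.15× activity: 0.57 × 0.15 = 0.0855.
The remaining 43% of clearance is unaffected.
Relative clearance = 0.0855 + 0.43 = 0.5155.
Exposure is unchanged when dose changes in proportion to clearance. New dose = 25 mg × 0.5155 = 13 mg.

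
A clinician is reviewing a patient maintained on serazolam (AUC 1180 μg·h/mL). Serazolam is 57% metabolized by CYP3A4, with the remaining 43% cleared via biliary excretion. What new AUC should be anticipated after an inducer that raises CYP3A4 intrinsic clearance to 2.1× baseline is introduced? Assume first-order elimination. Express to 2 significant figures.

The CYP3A4 pathway (57% of clearance) rises to 2.1× activity: 0.57 × 2.1 = 1.197.
Non-CYP routes (43%) are unchanged.
CL_new/CL_old = 1.197 + 0.43 = 1.627.
New AUC = baseline ÷ relative clearance = 1180 / 1.627 = 7.3 × 10² μg·h/mL.

7.3 × 10² μg·h/mL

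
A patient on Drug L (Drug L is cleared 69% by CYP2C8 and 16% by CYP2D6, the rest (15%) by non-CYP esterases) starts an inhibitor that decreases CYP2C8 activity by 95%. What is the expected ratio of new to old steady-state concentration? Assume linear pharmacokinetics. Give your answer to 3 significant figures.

2.90

The CYP2C8 pathway (69% of clearance) is reduced to 0.05× activity: 0.69 × 0.05 = 0.0345.
CYP2D6 (16%) and the residual 15% are unaffected.
New clearance relative to baseline: 0.0345 + 0.16 + 0.15 = 0.3445.
Steady-state concentration is inversely proportional to clearance, so the fold-change is 1 / 0.3445 = 2.90.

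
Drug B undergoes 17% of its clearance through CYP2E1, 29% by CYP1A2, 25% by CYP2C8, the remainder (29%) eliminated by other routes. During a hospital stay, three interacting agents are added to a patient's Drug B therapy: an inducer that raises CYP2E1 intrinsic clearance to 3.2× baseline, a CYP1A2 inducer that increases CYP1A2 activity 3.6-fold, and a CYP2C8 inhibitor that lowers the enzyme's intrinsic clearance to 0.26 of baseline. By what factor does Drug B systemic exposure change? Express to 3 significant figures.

The CYP2E1 pathway (17% of clearance) increases to 3.2× activity: 0.17 × 3.2 = 0.544.
The CYP1A2 pathway (29% of clearance) is boosted to 3.6× activity: 0.29 × 3.6 = 1.044.
The CYP2C8 pathway (25% of clearance) is reduced to 0.26× activity: 0.25 × 0.26 = 0.065.
Non-CYP routes (29%) are unchanged.
Relative clearance = 0.544 + 1.044 + 0.065 + 0.29 = 1.943.
Systemic exposure ∝ 1/CL: fold-change = 1 / 1.943 = 0.515.

0.515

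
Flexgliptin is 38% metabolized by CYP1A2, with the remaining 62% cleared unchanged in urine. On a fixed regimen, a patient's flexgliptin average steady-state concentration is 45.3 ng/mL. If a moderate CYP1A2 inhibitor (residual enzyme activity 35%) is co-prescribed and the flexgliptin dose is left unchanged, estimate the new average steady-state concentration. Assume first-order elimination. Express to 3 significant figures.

The CYP1A2 pathway (38% of clearance) is reduced to 0.35× activity: 0.38 × 0.35 = 0.133.
Non-CYP routes (62%) are unchanged.
New clearance relative to baseline: 0.133 + 0.62 = 0.753.
New average steady-state concentration = baseline ÷ relative clearance = 45.3 / 0.753 = 60.2 ng/mL.

60.2 ng/mL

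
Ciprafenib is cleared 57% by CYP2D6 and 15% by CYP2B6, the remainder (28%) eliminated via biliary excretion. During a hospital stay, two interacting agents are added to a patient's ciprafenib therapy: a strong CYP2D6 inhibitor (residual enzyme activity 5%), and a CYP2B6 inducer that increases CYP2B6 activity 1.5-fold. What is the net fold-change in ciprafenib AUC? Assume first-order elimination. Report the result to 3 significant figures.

The CYP2D6 pathway (57% of clearance) is reduced to 0.05× activity: 0.57 × 0.05 = 0.0285.
The CYP2B6 pathway (15% of clearance) increases to 1.5× activity: 0.15 × 1.5 = 0.225.
Non-CYP routes (28%) are unchanged.
CL_new/CL_old = 0.0285 + 0.225 + 0.28 = 0.5335.
Net AUC ratio = 1 / 0.5335 = 1.87.

1.87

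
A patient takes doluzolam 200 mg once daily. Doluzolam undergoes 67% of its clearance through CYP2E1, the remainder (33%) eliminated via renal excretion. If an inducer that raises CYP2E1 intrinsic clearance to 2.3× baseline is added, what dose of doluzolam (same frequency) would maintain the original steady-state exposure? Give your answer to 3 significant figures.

CYP2E1: 0.67 × 2.3 = 1.541
Other: 0.33 (unchanged)
Relative clearance = 1.541 + 0.33 = 1.871.
Css,avg = (dose rate)/CL, so holding Css fixed requires dose ∝ CL: 200 × 1.871 = 374 mg.

374 mg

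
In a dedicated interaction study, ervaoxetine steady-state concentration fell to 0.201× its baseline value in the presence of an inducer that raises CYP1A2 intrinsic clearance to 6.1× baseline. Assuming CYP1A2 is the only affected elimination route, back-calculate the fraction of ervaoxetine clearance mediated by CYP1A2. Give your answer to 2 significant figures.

Let fm be the CYP1A2 fraction. New clearance relative to baseline = fm × 6.1 + (1 − fm).
Steady-state concentration ratio = 1 / (new CL fraction), so new CL fraction = 1 / 0.201 = 4.975.
fm × 6.1 + 1 − fm = 4.975  ⇒  fm × (6.1 − 1) = 3.975  ⇒  fm = 0.78.

0.78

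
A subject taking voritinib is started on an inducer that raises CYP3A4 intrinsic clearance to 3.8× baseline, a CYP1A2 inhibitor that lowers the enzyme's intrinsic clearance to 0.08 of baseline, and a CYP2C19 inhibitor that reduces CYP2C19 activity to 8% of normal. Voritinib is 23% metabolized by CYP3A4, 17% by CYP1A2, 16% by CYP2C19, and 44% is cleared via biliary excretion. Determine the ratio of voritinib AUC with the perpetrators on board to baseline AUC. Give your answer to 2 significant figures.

The CYP3A4 pathway (23% of clearance) is boosted to 3.8× activity: 0.23 × 3.8 = 0.874.
The CYP1A2 pathway (17% of clearance) drops to 0.08× activity: 0.17 × 0.08 = 0.0136.
The CYP2C19 pathway (16% of clearance) drops to 0.08× activity: 0.16 × 0.08 = 0.0128.
The remaining 44% of clearance is unaffected.
New clearance relative to baseline: 0.874 + 0.0136 + 0.0128 + 0.44 = 1.3404.
Because AUC varies inversely with clearance, the combined effect is 1 / 1.3404 = 0.75.

0.75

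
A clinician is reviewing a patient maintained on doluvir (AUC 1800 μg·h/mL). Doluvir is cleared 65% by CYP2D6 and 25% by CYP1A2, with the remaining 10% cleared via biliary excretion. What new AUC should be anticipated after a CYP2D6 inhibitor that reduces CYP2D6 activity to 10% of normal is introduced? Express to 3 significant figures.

4.34 × 10³ μg·h/mL

CYP2D6: 0.65 × 0.1 = 0.065
CYP1A2: 0.25 (unchanged)
Other: 0.1 (unchanged)
New clearance relative to baseline: 0.065 + 0.25 + 0.1 = 0.415.
New AUC = baseline ÷ relative clearance = 1800 / 0.415 = 4.34 × 10³ μg·h/mL.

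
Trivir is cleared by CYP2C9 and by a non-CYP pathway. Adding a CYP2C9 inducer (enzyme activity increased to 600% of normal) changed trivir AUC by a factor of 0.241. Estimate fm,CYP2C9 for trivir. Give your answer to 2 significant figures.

Call the CYP2C9 fraction fm. After the interaction, CL_new/CL_old = fm × 6 + (1 − fm).
AUC ratio = 1 / (new CL fraction), so new CL fraction = 1 / 0.241 = 4.149.
fm × 6 + 1 − fm = 4.149  ⇒  fm × (6 − 1) = 3.149  ⇒  fm = 0.63.

0.63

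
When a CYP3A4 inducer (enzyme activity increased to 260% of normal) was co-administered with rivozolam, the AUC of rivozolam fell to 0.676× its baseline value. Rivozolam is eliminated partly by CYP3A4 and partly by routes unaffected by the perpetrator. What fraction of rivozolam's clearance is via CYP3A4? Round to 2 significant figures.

0.30

CL'/CL = 1 / 0.676 = 1.479
2.6·fm + (1 − fm) = 1.479
fm = (1.479 − 1) / (2.6 − 1) = 0.30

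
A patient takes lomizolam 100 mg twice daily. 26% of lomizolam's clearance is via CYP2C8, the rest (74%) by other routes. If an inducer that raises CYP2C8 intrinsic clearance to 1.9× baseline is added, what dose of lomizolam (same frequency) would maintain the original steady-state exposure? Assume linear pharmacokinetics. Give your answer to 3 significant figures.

123 mg

The CYP2C8 pathway (26% of clearance) increases to 1.9× activity: 0.26 × 1.9 = 0.494.
Non-CYP routes (74%) are unchanged.
CL_new/CL_old = 0.494 + 0.74 = 1.234.
To maintain the same steady-state level, dose must scale with clearance: new dose = 100 × 1.234 = 123 mg.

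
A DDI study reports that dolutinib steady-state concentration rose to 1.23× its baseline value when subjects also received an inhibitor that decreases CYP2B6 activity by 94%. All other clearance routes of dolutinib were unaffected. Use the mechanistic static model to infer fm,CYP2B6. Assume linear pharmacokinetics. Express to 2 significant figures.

0.20

CL'/CL = 1 / 1.23 = 0.813
0.06·fm + (1 − fm) = 0.813
fm = (0.813 − 1) / (0.06 − 1) = 0.20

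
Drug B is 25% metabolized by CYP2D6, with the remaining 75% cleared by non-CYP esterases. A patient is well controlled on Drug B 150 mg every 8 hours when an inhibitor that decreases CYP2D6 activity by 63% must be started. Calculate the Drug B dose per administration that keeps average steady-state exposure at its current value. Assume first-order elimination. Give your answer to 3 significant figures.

126 mg

The CYP2D6 pathway (25% of clearance) falls to 0.37× activity: 0.25 × 0.37 = 0.0925.
Non-CYP routes (75%) are unchanged.
Relative clearance = 0.0925 + 0.75 = 0.8425.
To maintain the same steady-state level, dose must scale with clearance: new dose = 150 × 0.8425 = 126 mg.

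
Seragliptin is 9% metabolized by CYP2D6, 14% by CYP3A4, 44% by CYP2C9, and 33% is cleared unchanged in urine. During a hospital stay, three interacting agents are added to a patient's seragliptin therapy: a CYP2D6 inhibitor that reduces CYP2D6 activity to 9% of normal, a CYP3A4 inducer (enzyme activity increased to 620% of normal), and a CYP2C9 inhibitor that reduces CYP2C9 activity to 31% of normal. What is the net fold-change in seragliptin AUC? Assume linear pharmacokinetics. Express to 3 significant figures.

The CYP2D6 pathway (9% of clearance) is reduced to 0.09× activity: 0.09 × 0.09 = 0.0081.
The CYP3A4 pathway (14% of clearance) is boosted to 6.2× activity: 0.14 × 6.2 = 0.868.
The CYP2C9 pathway (44% of clearance) drops to 0.31× activity: 0.44 × 0.31 = 0.1364.
Non-CYP routes (33%) are unchanged.
CL_new/CL_old = 0.0081 + 0.868 + 0.1364 + 0.33 = 1.3425.
Net AUC ratio = 1 / 1.3425 = 0.745.

0.745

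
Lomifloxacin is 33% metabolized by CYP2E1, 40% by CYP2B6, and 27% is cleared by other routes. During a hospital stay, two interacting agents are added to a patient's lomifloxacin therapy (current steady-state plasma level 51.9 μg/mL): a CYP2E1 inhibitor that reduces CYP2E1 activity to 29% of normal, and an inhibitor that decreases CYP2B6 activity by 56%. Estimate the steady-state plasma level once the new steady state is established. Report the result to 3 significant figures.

95.8 μg/mL

The CYP2E1 pathway (33% of clearance) is reduced to 0.29× activity: 0.33 × 0.29 = 0.0957.
The CYP2B6 pathway (40% of clearance) is reduced to 0.44× activity: 0.4 × 0.44 = 0.176.
Non-CYP routes (27%) are unchanged.
Relative clearance = 0.0957 + 0.176 + 0.27 = 0.5417.
Steady-state plasma level ∝ 1/CL: new value = 51.9 / 0.5417 = 95.8 μg/mL.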